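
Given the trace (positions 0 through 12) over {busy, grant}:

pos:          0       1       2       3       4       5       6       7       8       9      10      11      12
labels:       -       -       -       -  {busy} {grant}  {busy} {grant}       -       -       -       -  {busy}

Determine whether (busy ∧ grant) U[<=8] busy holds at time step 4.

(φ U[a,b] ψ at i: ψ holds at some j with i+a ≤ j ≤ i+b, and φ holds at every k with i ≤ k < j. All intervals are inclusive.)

Yes

Need some j in [4,12] with busy, and (busy ∧ grant) at every k in [4,j-1].
  j=4: busy holds; no prefix to check → satisfied.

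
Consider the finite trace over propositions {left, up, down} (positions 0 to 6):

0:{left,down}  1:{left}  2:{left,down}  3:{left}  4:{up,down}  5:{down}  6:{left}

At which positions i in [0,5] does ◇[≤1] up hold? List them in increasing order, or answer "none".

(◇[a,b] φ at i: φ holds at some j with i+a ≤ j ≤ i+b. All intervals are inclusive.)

3, 4

Evaluate at each i in [0,5]:
  i=0: ✗ (none in [0,1])
  i=1: ✗ (none in [1,2])
  i=2: ✗ (none in [2,3])
  i=3: ✓ (witness j=4)
  i=4: ✓ (witness j=4)
  i=5: ✗ (none in [5,6])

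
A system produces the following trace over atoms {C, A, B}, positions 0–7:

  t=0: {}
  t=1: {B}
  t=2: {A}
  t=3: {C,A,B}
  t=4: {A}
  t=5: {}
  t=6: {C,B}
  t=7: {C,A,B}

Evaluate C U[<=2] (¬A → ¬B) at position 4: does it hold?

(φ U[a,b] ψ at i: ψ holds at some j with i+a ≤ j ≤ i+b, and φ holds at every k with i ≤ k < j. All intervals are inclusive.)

Need some j in [4,6] with (¬A → ¬B), and C at every k in [4,j-1].
  j=4: (¬A → ¬B) holds; no prefix to check → satisfied.

Holds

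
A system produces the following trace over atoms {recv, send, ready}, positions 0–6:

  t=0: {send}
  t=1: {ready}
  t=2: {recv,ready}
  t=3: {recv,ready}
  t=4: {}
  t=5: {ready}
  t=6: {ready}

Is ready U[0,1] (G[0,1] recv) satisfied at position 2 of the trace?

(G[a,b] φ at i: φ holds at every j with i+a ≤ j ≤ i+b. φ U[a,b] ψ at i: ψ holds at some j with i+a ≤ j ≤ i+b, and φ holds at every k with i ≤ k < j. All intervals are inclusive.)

True

Need some j in [2,3] with G[0,1] recv, and ready at every k in [2,j-1].
  j=2: G[0,1] recv holds; no prefix to check → satisfied.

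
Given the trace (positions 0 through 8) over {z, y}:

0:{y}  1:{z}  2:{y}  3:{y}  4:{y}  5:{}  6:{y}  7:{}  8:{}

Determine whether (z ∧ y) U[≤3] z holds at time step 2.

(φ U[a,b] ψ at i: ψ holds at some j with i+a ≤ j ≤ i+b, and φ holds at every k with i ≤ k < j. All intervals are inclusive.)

Does not hold

Need some j in [2,5] with z, and (z ∧ y) at every k in [2,j-1].
  j=2: z false.
  j=3: z false.
  j=4: z false.
  j=5: z false.
No j in the window works → until fails.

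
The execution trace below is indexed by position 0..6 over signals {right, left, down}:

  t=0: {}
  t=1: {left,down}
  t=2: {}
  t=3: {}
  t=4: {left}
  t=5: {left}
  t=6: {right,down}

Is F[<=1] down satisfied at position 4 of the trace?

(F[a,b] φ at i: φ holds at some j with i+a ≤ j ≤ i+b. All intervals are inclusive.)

Check down at each j in [4,5]:
  j=4: false
  j=5: false
No position in the window satisfies it → formula fails.

False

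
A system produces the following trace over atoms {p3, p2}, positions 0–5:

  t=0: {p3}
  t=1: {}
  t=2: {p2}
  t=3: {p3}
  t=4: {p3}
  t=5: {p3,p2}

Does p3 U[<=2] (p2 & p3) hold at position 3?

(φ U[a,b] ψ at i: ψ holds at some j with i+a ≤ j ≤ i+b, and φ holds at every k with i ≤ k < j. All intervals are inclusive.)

Need some j in [3,5] with (p2 & p3), and p3 at every k in [3,j-1].
  j=3: (p2 & p3) false.
  j=4: (p2 & p3) false.
  j=5: (p2 & p3) holds; p3 holds at every k in [3,4] → satisfied.

Holds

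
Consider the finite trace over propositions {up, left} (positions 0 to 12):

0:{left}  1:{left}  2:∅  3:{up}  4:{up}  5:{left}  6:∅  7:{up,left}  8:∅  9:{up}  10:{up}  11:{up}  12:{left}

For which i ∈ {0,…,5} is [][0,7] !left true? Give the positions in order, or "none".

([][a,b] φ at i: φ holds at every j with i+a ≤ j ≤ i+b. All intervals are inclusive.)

Evaluate at each i in [0,5]:
  i=0: ✗ (fails at j=0)
  i=1: ✗ (fails at j=1)
  i=2: ✗ (fails at j=5)
  i=3: ✗ (fails at j=5)
  i=4: ✗ (fails at j=5)
  i=5: ✗ (fails at j=5)

none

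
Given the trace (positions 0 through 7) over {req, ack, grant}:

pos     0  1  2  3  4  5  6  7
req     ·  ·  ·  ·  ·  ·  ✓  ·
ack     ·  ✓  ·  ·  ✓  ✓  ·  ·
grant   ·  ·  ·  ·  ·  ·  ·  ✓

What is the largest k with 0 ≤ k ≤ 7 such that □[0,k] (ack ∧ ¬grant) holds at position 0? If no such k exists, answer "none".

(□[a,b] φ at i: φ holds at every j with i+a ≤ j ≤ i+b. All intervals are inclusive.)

(ack ∧ ¬grant) must hold from j=0 onward; find where it first fails.
  j=0: fails → no k works.

none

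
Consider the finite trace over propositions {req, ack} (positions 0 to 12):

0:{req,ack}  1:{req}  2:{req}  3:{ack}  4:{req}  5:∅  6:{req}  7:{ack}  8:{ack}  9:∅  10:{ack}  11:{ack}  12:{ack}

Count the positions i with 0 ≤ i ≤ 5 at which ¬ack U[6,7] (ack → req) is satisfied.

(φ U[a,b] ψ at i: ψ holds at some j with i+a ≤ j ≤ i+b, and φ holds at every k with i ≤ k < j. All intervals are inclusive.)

0

Evaluate at each i in [0,5]:
  i=0: ✗ (lhs fails at k=0 before rhs at j=6)
  i=1: ✗ (no rhs in [7,8])
  i=2: ✗ (lhs fails at k=3 before rhs at j=9)
  i=3: ✗ (lhs fails at k=3 before rhs at j=9)
  i=4: ✗ (no rhs in [10,11])
  i=5: ✗ (no rhs in [11,12])
Positions where it holds: {} → 0.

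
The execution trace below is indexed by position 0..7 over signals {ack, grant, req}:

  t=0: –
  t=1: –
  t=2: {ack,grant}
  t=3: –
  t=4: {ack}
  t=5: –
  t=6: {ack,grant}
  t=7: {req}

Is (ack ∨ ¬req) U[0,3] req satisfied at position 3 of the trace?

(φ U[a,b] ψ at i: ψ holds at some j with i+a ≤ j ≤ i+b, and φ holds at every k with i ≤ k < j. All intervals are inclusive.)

Need some j in [3,6] with req, and (ack ∨ ¬req) at every k in [3,j-1].
  j=3: req false.
  j=4: req false.
  j=5: req false.
  j=6: req false.
No j in the window works → until fails.

No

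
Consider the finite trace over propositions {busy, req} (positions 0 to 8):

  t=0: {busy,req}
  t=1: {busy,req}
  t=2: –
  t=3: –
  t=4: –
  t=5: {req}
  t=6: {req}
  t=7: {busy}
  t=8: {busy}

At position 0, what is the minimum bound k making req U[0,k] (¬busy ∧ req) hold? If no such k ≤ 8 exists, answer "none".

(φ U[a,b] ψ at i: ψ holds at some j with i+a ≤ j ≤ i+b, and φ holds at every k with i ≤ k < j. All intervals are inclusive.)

none

Need earliest j ≥ 0 with (¬busy ∧ req), and req at every k in [0,j-1].
  j=0: rhs fails.
  j=1: rhs fails.
  j=2: rhs fails.
  j=3: rhs fails.
  j=4: rhs fails.
  j=5: rhs holds but lhs fails at k=2.
  j=6: rhs holds but lhs fails at k=2.
  j=7: rhs fails.
  j=8: rhs fails.
No witness within the range → none.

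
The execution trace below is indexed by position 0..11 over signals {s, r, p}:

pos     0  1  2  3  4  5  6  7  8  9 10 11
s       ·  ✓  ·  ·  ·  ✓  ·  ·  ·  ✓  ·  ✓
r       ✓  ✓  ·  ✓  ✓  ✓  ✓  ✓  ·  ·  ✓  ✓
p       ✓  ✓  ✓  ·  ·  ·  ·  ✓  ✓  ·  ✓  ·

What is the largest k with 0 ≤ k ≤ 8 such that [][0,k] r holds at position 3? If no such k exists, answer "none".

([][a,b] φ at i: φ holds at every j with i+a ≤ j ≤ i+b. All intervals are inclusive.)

4

r must hold from j=3 onward; find where it first fails.
  j=3: holds
  j=4: holds
  j=5: holds
  j=6: holds
  j=7: holds
  j=8: fails
Holds on [3,7], so largest k = 4.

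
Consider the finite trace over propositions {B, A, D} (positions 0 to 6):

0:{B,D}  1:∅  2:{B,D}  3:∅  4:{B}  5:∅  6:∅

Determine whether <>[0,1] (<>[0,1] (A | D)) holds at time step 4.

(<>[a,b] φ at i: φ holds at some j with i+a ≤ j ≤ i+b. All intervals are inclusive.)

Check <>[0,1] (A | D) at each j in [4,5]:
  j=4: fails (none in [4,5])
  j=5: fails (none in [5,6])
No position in the window satisfies it → formula fails.

No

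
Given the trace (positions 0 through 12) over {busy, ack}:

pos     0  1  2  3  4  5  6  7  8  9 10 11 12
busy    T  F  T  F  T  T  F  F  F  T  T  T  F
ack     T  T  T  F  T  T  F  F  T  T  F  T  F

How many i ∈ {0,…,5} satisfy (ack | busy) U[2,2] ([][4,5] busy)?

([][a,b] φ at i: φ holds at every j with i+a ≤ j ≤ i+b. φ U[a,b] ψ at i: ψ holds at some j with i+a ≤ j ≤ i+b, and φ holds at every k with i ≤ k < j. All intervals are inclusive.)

Evaluate at each i in [0,5]:
  i=0: ✗ (no rhs in [2,2])
  i=1: ✗ (no rhs in [3,3])
  i=2: ✗ (no rhs in [4,4])
  i=3: ✗ (lhs fails at k=3 before rhs at j=5)
  i=4: ✓ (rhs at j=6; lhs holds on [4,5])
  i=5: ✗ (no rhs in [7,7])
Positions where it holds: {4} → 1.

1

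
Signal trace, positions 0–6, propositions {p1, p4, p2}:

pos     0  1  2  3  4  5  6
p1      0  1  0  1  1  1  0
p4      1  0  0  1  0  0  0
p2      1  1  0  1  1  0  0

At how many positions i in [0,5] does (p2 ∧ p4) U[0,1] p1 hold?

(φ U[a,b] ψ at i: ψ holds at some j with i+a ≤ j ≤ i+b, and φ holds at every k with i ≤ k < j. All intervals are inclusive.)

Evaluate at each i in [0,5]:
  i=0: ✓ (rhs at j=1; lhs holds on [0,0])
  i=1: ✓ (rhs at j=1)
  i=2: ✗ (lhs fails at k=2 before rhs at j=3)
  i=3: ✓ (rhs at j=3)
  i=4: ✓ (rhs at j=4)
  i=5: ✓ (rhs at j=5)
Positions where it holds: {0, 1, 3, 4, 5} → 5.

5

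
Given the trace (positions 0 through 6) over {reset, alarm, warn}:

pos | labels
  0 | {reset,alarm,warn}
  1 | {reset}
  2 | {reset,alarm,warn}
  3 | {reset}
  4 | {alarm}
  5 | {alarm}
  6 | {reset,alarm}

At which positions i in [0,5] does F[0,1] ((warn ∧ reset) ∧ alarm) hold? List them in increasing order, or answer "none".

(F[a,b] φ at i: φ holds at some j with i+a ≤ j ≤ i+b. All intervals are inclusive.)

Evaluate at each i in [0,5]:
  i=0: ✓ (witness j=0)
  i=1: ✓ (witness j=2)
  i=2: ✓ (witness j=2)
  i=3: ✗ (none in [3,4])
  i=4: ✗ (none in [4,5])
  i=5: ✗ (none in [5,6])

0, 1, 2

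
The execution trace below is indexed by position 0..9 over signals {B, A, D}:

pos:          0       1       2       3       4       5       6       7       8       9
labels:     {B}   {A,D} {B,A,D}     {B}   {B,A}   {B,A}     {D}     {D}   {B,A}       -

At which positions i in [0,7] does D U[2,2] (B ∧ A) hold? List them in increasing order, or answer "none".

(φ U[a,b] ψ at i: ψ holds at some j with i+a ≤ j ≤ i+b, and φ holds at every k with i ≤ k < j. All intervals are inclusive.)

Evaluate at each i in [0,7]:
  i=0: ✗ (lhs fails at k=0 before rhs at j=2)
  i=1: ✗ (no rhs in [3,3])
  i=2: ✗ (lhs fails at k=3 before rhs at j=4)
  i=3: ✗ (lhs fails at k=3 before rhs at j=5)
  i=4: ✗ (no rhs in [6,6])
  i=5: ✗ (no rhs in [7,7])
  i=6: ✓ (rhs at j=8; lhs holds on [6,7])
  i=7: ✗ (no rhs in [9,9])

6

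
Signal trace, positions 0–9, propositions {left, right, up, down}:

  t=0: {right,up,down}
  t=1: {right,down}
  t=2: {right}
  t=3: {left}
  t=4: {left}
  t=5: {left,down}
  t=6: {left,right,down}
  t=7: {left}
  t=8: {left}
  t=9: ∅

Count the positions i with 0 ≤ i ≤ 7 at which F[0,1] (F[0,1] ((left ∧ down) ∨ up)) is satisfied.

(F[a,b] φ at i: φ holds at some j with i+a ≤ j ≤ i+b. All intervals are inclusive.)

5

Evaluate at each i in [0,7]:
  i=0: ✓ (witness j=0)
  i=1: ✗ (none in [1,2])
  i=2: ✗ (none in [2,3])
  i=3: ✓ (witness j=4)
  i=4: ✓ (witness j=4)
  i=5: ✓ (witness j=5)
  i=6: ✓ (witness j=6)
  i=7: ✗ (none in [7,8])
Positions where it holds: {0, 3, 4, 5, 6} → 5.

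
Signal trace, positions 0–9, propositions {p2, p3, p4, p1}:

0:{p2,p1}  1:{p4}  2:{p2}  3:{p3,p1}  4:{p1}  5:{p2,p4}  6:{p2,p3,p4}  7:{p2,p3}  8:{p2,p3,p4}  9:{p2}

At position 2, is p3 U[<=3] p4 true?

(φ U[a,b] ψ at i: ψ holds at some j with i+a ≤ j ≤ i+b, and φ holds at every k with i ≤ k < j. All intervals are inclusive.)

False

Need some j in [2,5] with p4, and p3 at every k in [2,j-1].
  j=2: p4 false.
  j=3: p4 false.
  j=4: p4 false.
  j=5: p4 holds, but p3 fails at k=2 → not this j.
No j in the window works → until fails.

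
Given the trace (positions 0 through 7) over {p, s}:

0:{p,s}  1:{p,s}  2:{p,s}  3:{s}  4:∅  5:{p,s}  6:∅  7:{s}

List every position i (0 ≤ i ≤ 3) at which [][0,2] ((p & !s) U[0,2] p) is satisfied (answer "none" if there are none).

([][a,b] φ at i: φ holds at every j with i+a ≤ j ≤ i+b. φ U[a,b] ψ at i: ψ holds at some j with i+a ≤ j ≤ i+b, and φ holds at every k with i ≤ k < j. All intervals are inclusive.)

0

Evaluate at each i in [0,3]:
  i=0: ✓ (all of [0,2])
  i=1: ✗ (fails at j=3)
  i=2: ✗ (fails at j=3)
  i=3: ✗ (fails at j=3)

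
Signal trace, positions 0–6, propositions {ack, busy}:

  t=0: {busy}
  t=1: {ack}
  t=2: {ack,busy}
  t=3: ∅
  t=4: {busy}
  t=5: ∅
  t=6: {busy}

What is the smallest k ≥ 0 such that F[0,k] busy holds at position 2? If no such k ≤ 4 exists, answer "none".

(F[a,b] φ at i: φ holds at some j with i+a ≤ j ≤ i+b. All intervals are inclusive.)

0

Scan j = 2,3,… for busy:
  j=2: holds
First hit at j=2, so smallest k = 2-2 = 0.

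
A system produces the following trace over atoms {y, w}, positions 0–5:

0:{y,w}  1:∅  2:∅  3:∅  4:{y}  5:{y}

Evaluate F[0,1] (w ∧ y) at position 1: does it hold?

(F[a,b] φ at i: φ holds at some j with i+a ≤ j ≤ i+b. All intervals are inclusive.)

Check (w ∧ y) at each j in [1,2]:
  j=1: false
  j=2: false
No position in the window satisfies it → formula fails.

False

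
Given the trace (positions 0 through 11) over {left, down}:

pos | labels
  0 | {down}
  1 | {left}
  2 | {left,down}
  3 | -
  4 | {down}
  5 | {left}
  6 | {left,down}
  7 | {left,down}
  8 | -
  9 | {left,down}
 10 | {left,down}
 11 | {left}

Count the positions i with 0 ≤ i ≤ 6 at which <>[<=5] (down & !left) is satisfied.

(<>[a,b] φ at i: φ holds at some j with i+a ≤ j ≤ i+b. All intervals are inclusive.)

5

Evaluate at each i in [0,6]:
  i=0: ✓ (witness j=0)
  i=1: ✓ (witness j=4)
  i=2: ✓ (witness j=4)
  i=3: ✓ (witness j=4)
  i=4: ✓ (witness j=4)
  i=5: ✗ (none in [5,10])
  i=6: ✗ (none in [6,11])
Positions where it holds: {0, 1, 2, 3, 4} → 5.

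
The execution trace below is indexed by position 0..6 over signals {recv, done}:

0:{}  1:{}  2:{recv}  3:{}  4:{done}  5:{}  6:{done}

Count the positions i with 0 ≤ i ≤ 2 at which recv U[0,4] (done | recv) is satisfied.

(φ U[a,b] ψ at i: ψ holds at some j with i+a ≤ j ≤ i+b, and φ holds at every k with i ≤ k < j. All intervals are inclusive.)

1

Evaluate at each i in [0,2]:
  i=0: ✗ (lhs fails at k=0 before rhs at j=2)
  i=1: ✗ (lhs fails at k=1 before rhs at j=2)
  i=2: ✓ (rhs at j=2)
Positions where it holds: {2} → 1.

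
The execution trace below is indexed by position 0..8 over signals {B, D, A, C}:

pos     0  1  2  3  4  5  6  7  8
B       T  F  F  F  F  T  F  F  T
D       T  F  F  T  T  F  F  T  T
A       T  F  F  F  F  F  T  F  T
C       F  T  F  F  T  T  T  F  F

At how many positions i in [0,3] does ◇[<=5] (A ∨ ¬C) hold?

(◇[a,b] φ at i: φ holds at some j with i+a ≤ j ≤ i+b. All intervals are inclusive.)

4

Evaluate at each i in [0,3]:
  i=0: ✓ (witness j=0)
  i=1: ✓ (witness j=2)
  i=2: ✓ (witness j=2)
  i=3: ✓ (witness j=3)
Positions where it holds: {0, 1, 2, 3} → 4.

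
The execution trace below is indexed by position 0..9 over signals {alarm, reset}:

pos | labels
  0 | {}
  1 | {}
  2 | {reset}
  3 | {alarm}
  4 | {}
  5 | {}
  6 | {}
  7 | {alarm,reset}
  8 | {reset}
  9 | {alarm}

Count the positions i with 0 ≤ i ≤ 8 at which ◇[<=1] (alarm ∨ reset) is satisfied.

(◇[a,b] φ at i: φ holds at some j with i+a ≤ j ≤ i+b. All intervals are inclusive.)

6

Evaluate at each i in [0,8]:
  i=0: ✗ (none in [0,1])
  i=1: ✓ (witness j=2)
  i=2: ✓ (witness j=2)
  i=3: ✓ (witness j=3)
  i=4: ✗ (none in [4,5])
  i=5: ✗ (none in [5,6])
  i=6: ✓ (witness j=7)
  i=7: ✓ (witness j=7)
  i=8: ✓ (witness j=8)
Positions where it holds: {1, 2, 3, 6, 7, 8} → 6.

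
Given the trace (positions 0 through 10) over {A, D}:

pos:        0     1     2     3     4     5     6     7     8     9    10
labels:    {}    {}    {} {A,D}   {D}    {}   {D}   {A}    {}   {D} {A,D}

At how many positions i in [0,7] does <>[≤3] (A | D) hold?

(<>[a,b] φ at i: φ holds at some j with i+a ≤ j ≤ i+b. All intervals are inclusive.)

Evaluate at each i in [0,7]:
  i=0: ✓ (witness j=3)
  i=1: ✓ (witness j=3)
  i=2: ✓ (witness j=3)
  i=3: ✓ (witness j=3)
  i=4: ✓ (witness j=4)
  i=5: ✓ (witness j=6)
  i=6: ✓ (witness j=6)
  i=7: ✓ (witness j=7)
Positions where it holds: {0, 1, 2, 3, 4, 5, 6, 7} → 8.

8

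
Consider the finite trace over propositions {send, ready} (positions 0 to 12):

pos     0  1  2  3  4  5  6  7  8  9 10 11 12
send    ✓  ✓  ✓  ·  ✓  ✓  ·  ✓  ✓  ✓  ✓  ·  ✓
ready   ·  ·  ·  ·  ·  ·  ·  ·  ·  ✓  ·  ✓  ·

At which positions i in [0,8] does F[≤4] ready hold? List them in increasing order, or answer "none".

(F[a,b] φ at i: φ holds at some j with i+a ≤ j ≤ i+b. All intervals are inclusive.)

Evaluate at each i in [0,8]:
  i=0: ✗ (none in [0,4])
  i=1: ✗ (none in [1,5])
  i=2: ✗ (none in [2,6])
  i=3: ✗ (none in [3,7])
  i=4: ✗ (none in [4,8])
  i=5: ✓ (witness j=9)
  i=6: ✓ (witness j=9)
  i=7: ✓ (witness j=9)
  i=8: ✓ (witness j=9)

5, 6, 7, 8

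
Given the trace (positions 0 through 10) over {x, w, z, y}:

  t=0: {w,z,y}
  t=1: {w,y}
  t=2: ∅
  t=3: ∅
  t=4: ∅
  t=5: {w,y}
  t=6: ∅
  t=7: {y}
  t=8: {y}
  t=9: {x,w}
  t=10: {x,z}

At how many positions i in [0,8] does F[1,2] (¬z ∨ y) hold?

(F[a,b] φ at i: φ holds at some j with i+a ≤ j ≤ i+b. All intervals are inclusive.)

9

Evaluate at each i in [0,8]:
  i=0: ✓ (witness j=1)
  i=1: ✓ (witness j=2)
  i=2: ✓ (witness j=3)
  i=3: ✓ (witness j=4)
  i=4: ✓ (witness j=5)
  i=5: ✓ (witness j=6)
  i=6: ✓ (witness j=7)
  i=7: ✓ (witness j=8)
  i=8: ✓ (witness j=9)
Positions where it holds: {0, 1, 2, 3, 4, 5, 6, 7, 8} → 9.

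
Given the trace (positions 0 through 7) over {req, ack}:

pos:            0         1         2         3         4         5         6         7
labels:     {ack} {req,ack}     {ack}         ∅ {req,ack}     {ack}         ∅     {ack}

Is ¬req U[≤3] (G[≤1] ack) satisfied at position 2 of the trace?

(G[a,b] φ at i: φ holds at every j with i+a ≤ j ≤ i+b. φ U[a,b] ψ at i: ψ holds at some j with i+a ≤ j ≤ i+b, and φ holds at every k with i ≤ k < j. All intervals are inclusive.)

Holds

Need some j in [2,5] with G[≤1] ack, and ¬req at every k in [2,j-1].
  j=2: G[≤1] ack — fails at 3.
  j=3: G[≤1] ack — fails at 3.
  j=4: G[≤1] ack holds; ¬req holds at every k in [2,3] → satisfied.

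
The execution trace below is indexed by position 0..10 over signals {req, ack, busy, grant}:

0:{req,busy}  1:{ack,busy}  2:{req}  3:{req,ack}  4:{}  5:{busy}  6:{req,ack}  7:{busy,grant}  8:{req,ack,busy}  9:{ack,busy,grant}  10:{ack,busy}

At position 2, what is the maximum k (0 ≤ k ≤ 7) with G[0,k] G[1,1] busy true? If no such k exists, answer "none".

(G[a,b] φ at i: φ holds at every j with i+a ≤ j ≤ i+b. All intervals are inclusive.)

G[1,1] busy must hold from j=2 onward; find where it first fails.
  j=2: fails → no k works.

none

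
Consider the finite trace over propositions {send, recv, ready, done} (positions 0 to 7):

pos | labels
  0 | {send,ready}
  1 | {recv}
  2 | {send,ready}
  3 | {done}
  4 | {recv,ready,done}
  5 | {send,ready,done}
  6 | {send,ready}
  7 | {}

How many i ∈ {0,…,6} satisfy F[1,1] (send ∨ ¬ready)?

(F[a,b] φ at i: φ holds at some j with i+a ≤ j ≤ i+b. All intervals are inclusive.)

6

Evaluate at each i in [0,6]:
  i=0: ✓ (witness j=1)
  i=1: ✓ (witness j=2)
  i=2: ✓ (witness j=3)
  i=3: ✗ (none in [4,4])
  i=4: ✓ (witness j=5)
  i=5: ✓ (witness j=6)
  i=6: ✓ (witness j=7)
Positions where it holds: {0, 1, 2, 4, 5, 6} → 6.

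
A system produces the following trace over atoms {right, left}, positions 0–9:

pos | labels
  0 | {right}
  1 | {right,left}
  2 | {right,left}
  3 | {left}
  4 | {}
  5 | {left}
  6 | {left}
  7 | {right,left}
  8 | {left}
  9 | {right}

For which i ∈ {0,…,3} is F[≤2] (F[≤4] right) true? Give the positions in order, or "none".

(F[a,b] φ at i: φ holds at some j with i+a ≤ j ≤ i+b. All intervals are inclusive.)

0, 1, 2, 3

Evaluate at each i in [0,3]:
  i=0: ✓ (witness j=0)
  i=1: ✓ (witness j=1)
  i=2: ✓ (witness j=2)
  i=3: ✓ (witness j=3)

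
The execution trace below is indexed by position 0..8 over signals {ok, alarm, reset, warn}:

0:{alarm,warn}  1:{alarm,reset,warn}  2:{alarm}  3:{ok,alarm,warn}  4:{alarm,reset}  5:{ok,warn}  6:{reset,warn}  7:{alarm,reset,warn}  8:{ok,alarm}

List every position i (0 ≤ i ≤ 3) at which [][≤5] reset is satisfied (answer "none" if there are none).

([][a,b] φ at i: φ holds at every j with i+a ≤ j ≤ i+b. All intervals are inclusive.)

Evaluate at each i in [0,3]:
  i=0: ✗ (fails at j=0)
  i=1: ✗ (fails at j=2)
  i=2: ✗ (fails at j=2)
  i=3: ✗ (fails at j=3)

none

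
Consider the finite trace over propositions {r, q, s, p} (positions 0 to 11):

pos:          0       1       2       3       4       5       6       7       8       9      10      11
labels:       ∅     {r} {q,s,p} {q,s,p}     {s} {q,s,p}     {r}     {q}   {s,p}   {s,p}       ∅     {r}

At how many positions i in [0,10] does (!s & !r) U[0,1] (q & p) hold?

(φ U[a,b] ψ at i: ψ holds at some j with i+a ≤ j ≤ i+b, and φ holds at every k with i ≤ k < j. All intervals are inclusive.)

Evaluate at each i in [0,10]:
  i=0: ✗ (no rhs in [0,1])
  i=1: ✗ (lhs fails at k=1 before rhs at j=2)
  i=2: ✓ (rhs at j=2)
  i=3: ✓ (rhs at j=3)
  i=4: ✗ (lhs fails at k=4 before rhs at j=5)
  i=5: ✓ (rhs at j=5)
  i=6: ✗ (no rhs in [6,7])
  i=7: ✗ (no rhs in [7,8])
  i=8: ✗ (no rhs in [8,9])
  i=9: ✗ (no rhs in [9,10])
  i=10: ✗ (no rhs in [10,11])
Positions where it holds: {2, 3, 5} → 3.

3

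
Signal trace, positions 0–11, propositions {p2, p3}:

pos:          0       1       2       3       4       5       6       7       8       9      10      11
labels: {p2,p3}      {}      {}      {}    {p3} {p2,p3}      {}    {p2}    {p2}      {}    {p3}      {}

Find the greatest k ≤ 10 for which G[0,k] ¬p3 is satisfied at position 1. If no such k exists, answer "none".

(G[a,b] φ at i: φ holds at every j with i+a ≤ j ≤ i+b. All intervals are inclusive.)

2

¬p3 must hold from j=1 onward; find where it first fails.
  j=1: holds
  j=2: holds
  j=3: holds
  j=4: fails
Holds on [1,3], so largest k = 2.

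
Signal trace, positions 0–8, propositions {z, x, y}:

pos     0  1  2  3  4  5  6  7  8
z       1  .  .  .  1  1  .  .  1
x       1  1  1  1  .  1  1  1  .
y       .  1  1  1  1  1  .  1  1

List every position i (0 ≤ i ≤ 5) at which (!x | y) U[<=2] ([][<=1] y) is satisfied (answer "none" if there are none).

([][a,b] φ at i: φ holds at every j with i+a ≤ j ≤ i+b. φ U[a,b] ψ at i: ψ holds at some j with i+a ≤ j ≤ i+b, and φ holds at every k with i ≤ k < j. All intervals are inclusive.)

1, 2, 3, 4

Evaluate at each i in [0,5]:
  i=0: ✗ (lhs fails at k=0 before rhs at j=1)
  i=1: ✓ (rhs at j=1)
  i=2: ✓ (rhs at j=2)
  i=3: ✓ (rhs at j=3)
  i=4: ✓ (rhs at j=4)
  i=5: ✗ (lhs fails at k=6 before rhs at j=7)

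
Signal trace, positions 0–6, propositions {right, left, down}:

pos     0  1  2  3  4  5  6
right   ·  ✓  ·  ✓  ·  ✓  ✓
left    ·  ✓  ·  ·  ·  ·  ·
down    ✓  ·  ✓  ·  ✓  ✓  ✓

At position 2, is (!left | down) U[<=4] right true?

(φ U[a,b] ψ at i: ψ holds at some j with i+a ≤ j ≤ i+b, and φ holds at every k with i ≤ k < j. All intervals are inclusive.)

Need some j in [2,6] with right, and (!left | down) at every k in [2,j-1].
  j=2: right false.
  j=3: right holds; (!left | down) holds at every k in [2,2] → satisfied.

True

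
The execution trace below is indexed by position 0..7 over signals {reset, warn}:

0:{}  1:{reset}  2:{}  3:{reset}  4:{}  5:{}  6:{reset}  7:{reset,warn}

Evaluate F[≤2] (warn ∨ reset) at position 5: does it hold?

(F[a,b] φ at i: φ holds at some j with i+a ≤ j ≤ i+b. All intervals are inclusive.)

Check (warn ∨ reset) at each j in [5,7]:
  j=5: false
  j=6: true
  j=7: true
Found at j=6 → formula holds.

Holds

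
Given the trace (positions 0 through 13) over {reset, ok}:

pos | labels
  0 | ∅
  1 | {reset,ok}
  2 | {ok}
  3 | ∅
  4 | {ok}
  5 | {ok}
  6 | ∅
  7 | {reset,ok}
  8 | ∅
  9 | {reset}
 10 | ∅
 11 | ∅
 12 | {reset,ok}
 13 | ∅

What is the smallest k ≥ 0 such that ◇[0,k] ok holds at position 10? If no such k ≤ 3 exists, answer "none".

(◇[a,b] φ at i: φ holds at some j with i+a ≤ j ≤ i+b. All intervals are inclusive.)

Scan j = 10,11,… for ok:
  j=10: fails
  j=11: fails
  j=12: holds
First hit at j=12, so smallest k = 12-10 = 2.

2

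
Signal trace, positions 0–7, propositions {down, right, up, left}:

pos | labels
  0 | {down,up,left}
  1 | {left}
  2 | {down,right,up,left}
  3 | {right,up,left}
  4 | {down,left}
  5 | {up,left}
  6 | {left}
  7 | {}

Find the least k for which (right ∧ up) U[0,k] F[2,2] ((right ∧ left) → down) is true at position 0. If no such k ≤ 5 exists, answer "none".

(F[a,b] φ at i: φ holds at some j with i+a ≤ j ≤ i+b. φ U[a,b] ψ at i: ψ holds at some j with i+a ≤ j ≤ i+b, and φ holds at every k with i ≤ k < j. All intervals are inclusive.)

0

Need earliest j ≥ 0 with F[2,2] ((right ∧ left) → down), and (right ∧ up) at every k in [0,j-1].
  j=0: rhs holds (empty prefix). k = 0.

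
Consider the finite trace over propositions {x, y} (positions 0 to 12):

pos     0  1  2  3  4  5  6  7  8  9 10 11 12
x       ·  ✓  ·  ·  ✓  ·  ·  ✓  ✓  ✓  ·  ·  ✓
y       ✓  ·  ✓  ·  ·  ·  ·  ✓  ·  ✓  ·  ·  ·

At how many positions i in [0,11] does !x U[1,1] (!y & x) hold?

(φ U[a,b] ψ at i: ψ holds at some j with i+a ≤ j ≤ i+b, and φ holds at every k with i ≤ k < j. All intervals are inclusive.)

3

Evaluate at each i in [0,11]:
  i=0: ✓ (rhs at j=1; lhs holds on [0,0])
  i=1: ✗ (no rhs in [2,2])
  i=2: ✗ (no rhs in [3,3])
  i=3: ✓ (rhs at j=4; lhs holds on [3,3])
  i=4: ✗ (no rhs in [5,5])
  i=5: ✗ (no rhs in [6,6])
  i=6: ✗ (no rhs in [7,7])
  i=7: ✗ (lhs fails at k=7 before rhs at j=8)
  i=8: ✗ (no rhs in [9,9])
  i=9: ✗ (no rhs in [10,10])
  i=10: ✗ (no rhs in [11,11])
  i=11: ✓ (rhs at j=12; lhs holds on [11,11])
Positions where it holds: {0, 3, 11} → 3.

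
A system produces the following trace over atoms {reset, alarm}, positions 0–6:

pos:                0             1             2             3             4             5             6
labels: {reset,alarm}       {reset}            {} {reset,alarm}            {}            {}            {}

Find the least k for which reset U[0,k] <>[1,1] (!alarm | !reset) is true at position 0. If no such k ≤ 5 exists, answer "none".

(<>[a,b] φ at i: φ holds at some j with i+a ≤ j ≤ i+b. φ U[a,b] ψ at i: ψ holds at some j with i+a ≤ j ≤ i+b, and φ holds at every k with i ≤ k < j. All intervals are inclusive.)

Need earliest j ≥ 0 with <>[1,1] (!alarm | !reset), and reset at every k in [0,j-1].
  j=0: rhs holds (empty prefix). k = 0.

0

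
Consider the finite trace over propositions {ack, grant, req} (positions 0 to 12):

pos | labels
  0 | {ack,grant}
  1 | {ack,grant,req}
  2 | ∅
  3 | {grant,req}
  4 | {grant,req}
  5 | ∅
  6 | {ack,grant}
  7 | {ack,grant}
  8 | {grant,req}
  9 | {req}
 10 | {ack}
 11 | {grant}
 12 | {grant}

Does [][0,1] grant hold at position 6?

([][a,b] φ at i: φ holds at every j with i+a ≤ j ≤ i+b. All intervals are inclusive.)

True

Check grant at every j in [6,7]:
  j=6: true
  j=7: true
All positions satisfy it → formula holds.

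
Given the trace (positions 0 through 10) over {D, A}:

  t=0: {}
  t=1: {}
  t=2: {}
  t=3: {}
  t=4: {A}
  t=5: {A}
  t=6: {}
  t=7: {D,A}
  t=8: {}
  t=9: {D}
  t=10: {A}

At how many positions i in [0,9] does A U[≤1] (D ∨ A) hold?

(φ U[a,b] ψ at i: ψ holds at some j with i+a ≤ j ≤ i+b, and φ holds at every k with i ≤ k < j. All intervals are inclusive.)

4

Evaluate at each i in [0,9]:
  i=0: ✗ (no rhs in [0,1])
  i=1: ✗ (no rhs in [1,2])
  i=2: ✗ (no rhs in [2,3])
  i=3: ✗ (lhs fails at k=3 before rhs at j=4)
  i=4: ✓ (rhs at j=4)
  i=5: ✓ (rhs at j=5)
  i=6: ✗ (lhs fails at k=6 before rhs at j=7)
  i=7: ✓ (rhs at j=7)
  i=8: ✗ (lhs fails at k=8 before rhs at j=9)
  i=9: ✓ (rhs at j=9)
Positions where it holds: {4, 5, 7, 9} → 4.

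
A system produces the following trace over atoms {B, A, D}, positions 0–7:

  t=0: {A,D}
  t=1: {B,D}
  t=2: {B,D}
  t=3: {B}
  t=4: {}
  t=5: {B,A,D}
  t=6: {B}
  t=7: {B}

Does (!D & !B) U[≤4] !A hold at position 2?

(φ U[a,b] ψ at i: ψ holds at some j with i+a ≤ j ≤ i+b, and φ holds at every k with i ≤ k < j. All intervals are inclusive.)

Holds

Need some j in [2,6] with !A, and (!D & !B) at every k in [2,j-1].
  j=2: !A holds; no prefix to check → satisfied.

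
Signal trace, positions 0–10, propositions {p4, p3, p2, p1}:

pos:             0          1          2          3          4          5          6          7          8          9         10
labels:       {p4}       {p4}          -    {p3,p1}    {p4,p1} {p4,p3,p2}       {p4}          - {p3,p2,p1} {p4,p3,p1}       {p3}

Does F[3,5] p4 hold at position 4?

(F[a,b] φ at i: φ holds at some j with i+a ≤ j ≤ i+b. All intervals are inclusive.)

True

Check p4 at each j in [7,9]:
  j=7: false
  j=8: false
  j=9: true
Found at j=9 → formula holds.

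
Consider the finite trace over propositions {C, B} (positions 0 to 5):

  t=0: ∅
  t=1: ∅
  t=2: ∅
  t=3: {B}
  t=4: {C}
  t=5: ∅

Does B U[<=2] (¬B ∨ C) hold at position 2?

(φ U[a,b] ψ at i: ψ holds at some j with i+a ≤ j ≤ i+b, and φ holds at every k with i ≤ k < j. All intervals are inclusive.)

Need some j in [2,4] with (¬B ∨ C), and B at every k in [2,j-1].
  j=2: (¬B ∨ C) holds; no prefix to check → satisfied.

Yes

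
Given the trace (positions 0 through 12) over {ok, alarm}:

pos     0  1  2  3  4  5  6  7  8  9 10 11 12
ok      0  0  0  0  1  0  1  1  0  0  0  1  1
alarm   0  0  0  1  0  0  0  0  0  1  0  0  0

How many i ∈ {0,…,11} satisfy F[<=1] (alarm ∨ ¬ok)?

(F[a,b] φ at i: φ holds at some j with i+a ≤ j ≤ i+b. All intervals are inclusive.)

Evaluate at each i in [0,11]:
  i=0: ✓ (witness j=0)
  i=1: ✓ (witness j=1)
  i=2: ✓ (witness j=2)
  i=3: ✓ (witness j=3)
  i=4: ✓ (witness j=5)
  i=5: ✓ (witness j=5)
  i=6: ✗ (none in [6,7])
  i=7: ✓ (witness j=8)
  i=8: ✓ (witness j=8)
  i=9: ✓ (witness j=9)
  i=10: ✓ (witness j=10)
  i=11: ✗ (none in [11,12])
Positions where it holds: {0, 1, 2, 3, 4, 5, 7, 8, 9, 10} → 10.

10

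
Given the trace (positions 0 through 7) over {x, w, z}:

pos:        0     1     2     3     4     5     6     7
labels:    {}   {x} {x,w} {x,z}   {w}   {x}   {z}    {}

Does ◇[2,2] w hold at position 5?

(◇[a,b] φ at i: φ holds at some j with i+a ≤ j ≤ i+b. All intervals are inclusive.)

No

Check w at each j in [7,7]:
  j=7: false
No position in the window satisfies it → formula fails.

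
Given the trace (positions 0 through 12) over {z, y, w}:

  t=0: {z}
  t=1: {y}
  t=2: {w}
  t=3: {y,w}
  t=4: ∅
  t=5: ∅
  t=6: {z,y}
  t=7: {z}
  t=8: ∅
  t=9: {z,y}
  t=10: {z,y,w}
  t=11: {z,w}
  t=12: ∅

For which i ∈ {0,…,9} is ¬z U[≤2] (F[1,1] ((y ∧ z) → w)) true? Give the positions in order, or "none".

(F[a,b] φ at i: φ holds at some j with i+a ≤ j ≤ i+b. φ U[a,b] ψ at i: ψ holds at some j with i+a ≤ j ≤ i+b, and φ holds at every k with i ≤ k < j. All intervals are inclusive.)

0, 1, 2, 3, 4, 5, 6, 7, 8, 9

Evaluate at each i in [0,9]:
  i=0: ✓ (rhs at j=0)
  i=1: ✓ (rhs at j=1)
  i=2: ✓ (rhs at j=2)
  i=3: ✓ (rhs at j=3)
  i=4: ✓ (rhs at j=4)
  i=5: ✓ (rhs at j=6; lhs holds on [5,5])
  i=6: ✓ (rhs at j=6)
  i=7: ✓ (rhs at j=7)
  i=8: ✓ (rhs at j=9; lhs holds on [8,8])
  i=9: ✓ (rhs at j=9)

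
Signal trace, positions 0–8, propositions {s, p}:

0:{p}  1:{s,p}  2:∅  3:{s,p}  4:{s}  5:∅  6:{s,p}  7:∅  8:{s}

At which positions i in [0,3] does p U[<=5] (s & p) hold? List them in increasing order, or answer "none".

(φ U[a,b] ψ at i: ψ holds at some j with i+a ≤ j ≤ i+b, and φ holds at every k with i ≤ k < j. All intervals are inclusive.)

0, 1, 3

Evaluate at each i in [0,3]:
  i=0: ✓ (rhs at j=1; lhs holds on [0,0])
  i=1: ✓ (rhs at j=1)
  i=2: ✗ (lhs fails at k=2 before rhs at j=3)
  i=3: ✓ (rhs at j=3)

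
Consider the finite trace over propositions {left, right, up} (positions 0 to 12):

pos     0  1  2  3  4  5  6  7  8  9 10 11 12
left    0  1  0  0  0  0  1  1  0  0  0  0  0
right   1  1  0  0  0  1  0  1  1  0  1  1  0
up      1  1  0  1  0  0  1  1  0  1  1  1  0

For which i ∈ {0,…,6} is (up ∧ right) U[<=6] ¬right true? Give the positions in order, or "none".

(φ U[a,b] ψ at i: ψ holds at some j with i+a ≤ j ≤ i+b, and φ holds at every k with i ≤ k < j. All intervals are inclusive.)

0, 1, 2, 3, 4, 6

Evaluate at each i in [0,6]:
  i=0: ✓ (rhs at j=2; lhs holds on [0,1])
  i=1: ✓ (rhs at j=2; lhs holds on [1,1])
  i=2: ✓ (rhs at j=2)
  i=3: ✓ (rhs at j=3)
  i=4: ✓ (rhs at j=4)
  i=5: ✗ (lhs fails at k=5 before rhs at j=6)
  i=6: ✓ (rhs at j=6)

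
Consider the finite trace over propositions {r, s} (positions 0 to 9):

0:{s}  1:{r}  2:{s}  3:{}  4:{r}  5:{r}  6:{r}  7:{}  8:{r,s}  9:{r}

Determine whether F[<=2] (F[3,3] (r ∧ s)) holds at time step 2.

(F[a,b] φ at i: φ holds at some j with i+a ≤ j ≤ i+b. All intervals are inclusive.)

Check F[3,3] (r ∧ s) at each j in [2,4]:
  j=2: fails (none in [5,5])
  j=3: fails (none in [6,6])
  j=4: fails (none in [7,7])
No position in the window satisfies it → formula fails.

No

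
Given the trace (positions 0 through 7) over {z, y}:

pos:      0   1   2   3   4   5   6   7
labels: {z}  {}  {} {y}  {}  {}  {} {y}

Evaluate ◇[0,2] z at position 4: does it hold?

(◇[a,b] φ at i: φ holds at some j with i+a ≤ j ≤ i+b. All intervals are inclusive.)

Check z at each j in [4,6]:
  j=4: false
  j=5: false
  j=6: false
No position in the window satisfies it → formula fails.

False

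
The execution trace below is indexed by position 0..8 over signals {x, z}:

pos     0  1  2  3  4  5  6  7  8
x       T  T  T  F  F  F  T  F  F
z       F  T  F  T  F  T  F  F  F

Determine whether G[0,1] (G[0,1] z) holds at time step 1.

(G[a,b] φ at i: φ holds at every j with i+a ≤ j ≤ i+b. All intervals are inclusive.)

Check G[0,1] z at every j in [1,2]:
  j=1: fails at 2
  j=2: fails at 2
Fails at j=1 → formula fails.

Does not hold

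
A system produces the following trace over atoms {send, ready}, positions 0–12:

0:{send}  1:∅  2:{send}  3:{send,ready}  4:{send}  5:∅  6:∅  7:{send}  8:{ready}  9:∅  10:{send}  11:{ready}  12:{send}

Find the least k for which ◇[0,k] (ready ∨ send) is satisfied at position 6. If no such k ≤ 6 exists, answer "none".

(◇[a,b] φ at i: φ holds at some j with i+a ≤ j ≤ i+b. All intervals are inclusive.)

1

Scan j = 6,7,… for (ready ∨ send):
  j=6: fails
  j=7: holds
First hit at j=7, so smallest k = 7-6 = 1.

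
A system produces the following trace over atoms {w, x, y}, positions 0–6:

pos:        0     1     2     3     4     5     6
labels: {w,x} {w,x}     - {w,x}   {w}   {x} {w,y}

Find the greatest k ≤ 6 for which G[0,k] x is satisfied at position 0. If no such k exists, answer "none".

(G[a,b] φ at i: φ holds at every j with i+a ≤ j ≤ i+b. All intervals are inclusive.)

1

x must hold from j=0 onward; find where it first fails.
  j=0: holds
  j=1: holds
  j=2: fails
Holds on [0,1], so largest k = 1.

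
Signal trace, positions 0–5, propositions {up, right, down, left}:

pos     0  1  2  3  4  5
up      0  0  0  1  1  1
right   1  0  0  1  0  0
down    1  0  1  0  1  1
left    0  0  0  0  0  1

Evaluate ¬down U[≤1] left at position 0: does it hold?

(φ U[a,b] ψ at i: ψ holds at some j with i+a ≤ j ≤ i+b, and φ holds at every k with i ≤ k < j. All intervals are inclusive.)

Does not hold

Need some j in [0,1] with left, and ¬down at every k in [0,j-1].
  j=0: left false.
  j=1: left false.
No j in the window works → until fails.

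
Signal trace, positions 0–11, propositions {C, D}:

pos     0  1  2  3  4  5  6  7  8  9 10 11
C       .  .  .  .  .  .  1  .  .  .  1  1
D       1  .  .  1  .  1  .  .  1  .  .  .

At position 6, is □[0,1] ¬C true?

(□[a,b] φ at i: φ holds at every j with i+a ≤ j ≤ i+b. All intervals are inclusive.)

False

Check ¬C at every j in [6,7]:
  j=6: false
  j=7: true
Fails at j=6 → formula fails.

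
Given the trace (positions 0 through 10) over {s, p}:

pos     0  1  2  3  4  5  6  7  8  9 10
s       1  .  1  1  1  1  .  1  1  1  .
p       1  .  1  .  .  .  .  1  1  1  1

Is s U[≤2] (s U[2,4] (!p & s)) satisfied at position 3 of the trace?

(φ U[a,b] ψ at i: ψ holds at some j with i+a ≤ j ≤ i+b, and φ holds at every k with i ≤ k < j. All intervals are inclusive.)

Yes

Need some j in [3,5] with (s U[2,4] (!p & s)), and s at every k in [3,j-1].
  j=3: (s U[2,4] (!p & s)) holds; no prefix to check → satisfied.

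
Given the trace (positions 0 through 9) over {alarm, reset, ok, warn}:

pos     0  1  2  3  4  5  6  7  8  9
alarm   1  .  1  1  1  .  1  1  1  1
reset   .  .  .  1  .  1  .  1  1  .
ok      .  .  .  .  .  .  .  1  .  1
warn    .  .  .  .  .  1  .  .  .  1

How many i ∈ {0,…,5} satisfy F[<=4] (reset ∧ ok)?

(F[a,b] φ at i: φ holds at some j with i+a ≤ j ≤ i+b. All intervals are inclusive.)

3

Evaluate at each i in [0,5]:
  i=0: ✗ (none in [0,4])
  i=1: ✗ (none in [1,5])
  i=2: ✗ (none in [2,6])
  i=3: ✓ (witness j=7)
  i=4: ✓ (witness j=7)
  i=5: ✓ (witness j=7)
Positions where it holds: {3, 4, 5} → 3.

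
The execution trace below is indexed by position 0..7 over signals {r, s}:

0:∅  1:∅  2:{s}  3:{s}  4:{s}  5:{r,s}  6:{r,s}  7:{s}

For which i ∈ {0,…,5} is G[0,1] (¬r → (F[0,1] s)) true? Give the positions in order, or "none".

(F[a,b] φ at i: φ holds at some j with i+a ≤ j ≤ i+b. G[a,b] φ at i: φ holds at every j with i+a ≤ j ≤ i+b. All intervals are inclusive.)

1, 2, 3, 4, 5

Evaluate at each i in [0,5]:
  i=0: ✗ (fails at j=0)
  i=1: ✓ (all of [1,2])
  i=2: ✓ (all of [2,3])
  i=3: ✓ (all of [3,4])
  i=4: ✓ (all of [4,5])
  i=5: ✓ (all of [5,6])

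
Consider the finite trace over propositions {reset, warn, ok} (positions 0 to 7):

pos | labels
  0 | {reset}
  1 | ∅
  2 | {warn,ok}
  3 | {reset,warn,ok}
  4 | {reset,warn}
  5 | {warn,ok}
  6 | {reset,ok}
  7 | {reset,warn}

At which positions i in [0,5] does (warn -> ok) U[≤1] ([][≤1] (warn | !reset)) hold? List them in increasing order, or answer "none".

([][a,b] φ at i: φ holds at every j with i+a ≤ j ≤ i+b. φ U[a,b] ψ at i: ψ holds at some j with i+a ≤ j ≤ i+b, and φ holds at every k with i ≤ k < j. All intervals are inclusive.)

Evaluate at each i in [0,5]:
  i=0: ✓ (rhs at j=1; lhs holds on [0,0])
  i=1: ✓ (rhs at j=1)
  i=2: ✓ (rhs at j=2)
  i=3: ✓ (rhs at j=3)
  i=4: ✓ (rhs at j=4)
  i=5: ✗ (no rhs in [5,6])

0, 1, 2, 3, 4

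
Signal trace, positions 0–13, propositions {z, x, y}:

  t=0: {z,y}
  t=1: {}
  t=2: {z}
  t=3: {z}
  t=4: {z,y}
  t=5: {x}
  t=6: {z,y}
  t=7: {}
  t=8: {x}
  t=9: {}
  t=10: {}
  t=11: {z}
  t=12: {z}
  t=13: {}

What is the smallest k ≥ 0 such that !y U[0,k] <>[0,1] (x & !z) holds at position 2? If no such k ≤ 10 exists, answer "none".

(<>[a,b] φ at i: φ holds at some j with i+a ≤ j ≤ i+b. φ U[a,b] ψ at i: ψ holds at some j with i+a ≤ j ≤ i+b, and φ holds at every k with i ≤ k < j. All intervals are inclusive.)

2

Need earliest j ≥ 2 with <>[0,1] (x & !z), and !y at every k in [2,j-1].
  j=2: rhs fails.
  j=3: rhs fails.
  j=4: rhs holds; lhs holds on [2,3]. k = 2.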